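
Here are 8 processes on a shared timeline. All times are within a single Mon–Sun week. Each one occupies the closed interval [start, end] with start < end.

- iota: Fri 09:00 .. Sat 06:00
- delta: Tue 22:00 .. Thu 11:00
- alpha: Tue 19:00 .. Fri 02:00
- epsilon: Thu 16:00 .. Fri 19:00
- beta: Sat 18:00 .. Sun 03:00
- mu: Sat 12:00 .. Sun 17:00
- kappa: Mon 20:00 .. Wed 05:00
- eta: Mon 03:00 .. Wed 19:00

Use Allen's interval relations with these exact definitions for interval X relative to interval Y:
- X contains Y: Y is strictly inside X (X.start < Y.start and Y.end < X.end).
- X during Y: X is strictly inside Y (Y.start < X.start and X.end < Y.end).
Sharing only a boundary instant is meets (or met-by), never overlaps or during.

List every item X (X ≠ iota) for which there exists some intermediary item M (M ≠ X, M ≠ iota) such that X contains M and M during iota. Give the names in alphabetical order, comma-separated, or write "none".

none

Target iota = [Fri 09:00, Sat 06:00].
Intermediaries M with M during iota: none.
Union: none.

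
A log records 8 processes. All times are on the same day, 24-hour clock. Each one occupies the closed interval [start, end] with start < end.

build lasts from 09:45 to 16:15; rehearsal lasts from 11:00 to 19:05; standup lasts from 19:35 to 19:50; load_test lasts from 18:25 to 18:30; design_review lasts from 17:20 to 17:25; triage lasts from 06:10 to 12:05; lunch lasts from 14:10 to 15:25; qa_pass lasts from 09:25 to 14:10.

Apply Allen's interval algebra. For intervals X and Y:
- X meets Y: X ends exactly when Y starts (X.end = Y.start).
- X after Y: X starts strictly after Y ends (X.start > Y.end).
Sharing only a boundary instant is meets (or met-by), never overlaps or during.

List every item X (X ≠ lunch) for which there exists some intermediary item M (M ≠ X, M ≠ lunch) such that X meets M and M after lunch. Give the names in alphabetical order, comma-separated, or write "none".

Target lunch = [14:10, 15:25].
Intermediaries M with M after lunch: design_review, load_test, standup.
Via design_review — items with X meets design_review: none.
Via load_test — items with X meets load_test: none.
Via standup — items with X meets standup: none.
Union: none.

none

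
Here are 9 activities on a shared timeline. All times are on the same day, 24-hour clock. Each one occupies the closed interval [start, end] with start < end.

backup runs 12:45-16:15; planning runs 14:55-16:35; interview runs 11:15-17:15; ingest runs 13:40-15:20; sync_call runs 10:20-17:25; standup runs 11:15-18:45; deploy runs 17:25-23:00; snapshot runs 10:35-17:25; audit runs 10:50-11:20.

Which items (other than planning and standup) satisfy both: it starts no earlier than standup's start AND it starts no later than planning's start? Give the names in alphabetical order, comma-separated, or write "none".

backup, ingest, interview

Conditions: its start is no earlier than standup's start (X.start >= 11:15) AND its start is no later than planning's start (X.start <= 14:55).
audit: start 10:50 >= 11:15? ✗; start 10:50 <= 14:55? ✓ → no.
backup: start 12:45 >= 11:15? ✓; start 12:45 <= 14:55? ✓ → yes.
deploy: start 17:25 >= 11:15? ✓; start 17:25 <= 14:55? ✗ → no.
ingest: start 13:40 >= 11:15? ✓; start 13:40 <= 14:55? ✓ → yes.
interview: start 11:15 >= 11:15? ✓; start 11:15 <= 14:55? ✓ → yes.
snapshot: start 10:35 >= 11:15? ✗; start 10:35 <= 14:55? ✓ → no.
sync_call: start 10:20 >= 11:15? ✗; start 10:20 <= 14:55? ✓ → no.
Result: backup, ingest, interview.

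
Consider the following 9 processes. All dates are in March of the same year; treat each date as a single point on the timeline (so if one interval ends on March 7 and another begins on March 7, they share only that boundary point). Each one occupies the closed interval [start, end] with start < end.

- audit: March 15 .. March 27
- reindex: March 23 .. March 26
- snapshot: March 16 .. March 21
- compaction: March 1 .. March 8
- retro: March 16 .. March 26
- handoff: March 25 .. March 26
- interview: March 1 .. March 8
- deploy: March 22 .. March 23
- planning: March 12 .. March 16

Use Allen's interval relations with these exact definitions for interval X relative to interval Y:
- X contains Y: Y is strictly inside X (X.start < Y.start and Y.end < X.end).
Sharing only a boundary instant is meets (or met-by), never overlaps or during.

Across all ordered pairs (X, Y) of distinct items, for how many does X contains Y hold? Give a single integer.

6

Checking all 72 ordered pairs for relation 'contains'; matching pairs in alphabetical order:
(audit, deploy): audit contains deploy ✓
(audit, handoff): audit contains handoff ✓
(audit, reindex): audit contains reindex ✓
(audit, retro): audit contains retro ✓
(audit, snapshot): audit contains snapshot ✓
(retro, deploy): retro contains deploy ✓
Count: 6.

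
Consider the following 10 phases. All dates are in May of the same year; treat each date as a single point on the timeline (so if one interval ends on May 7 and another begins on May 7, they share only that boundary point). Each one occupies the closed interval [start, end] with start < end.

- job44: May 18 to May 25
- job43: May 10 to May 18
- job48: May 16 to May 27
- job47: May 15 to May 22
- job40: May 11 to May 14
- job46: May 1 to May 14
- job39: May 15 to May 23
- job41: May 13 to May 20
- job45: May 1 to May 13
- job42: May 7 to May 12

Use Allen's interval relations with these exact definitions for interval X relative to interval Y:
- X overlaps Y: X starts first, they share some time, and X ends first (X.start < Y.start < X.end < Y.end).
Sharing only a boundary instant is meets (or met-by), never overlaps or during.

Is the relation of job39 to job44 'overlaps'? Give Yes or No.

Yes

job39 = [May 15, May 23], job44 = [May 18, May 25].
Actual relation of job39 to job44: overlaps.
Asked whether 'overlaps' holds → Yes.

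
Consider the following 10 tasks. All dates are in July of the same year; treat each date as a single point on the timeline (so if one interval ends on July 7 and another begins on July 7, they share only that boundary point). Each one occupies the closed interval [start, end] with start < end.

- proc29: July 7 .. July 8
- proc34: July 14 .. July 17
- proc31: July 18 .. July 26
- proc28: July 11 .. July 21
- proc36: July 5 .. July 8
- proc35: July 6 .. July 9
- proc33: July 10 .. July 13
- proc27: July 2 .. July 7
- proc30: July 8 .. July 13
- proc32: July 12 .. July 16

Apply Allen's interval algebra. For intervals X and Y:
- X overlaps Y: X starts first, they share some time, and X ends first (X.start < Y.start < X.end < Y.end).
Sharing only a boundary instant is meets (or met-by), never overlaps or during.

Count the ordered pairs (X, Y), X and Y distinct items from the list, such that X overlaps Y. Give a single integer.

10

Checking all 90 ordered pairs for relation 'overlaps'; matching pairs in alphabetical order:
(proc27, proc35): proc27 overlaps proc35 ✓
(proc27, proc36): proc27 overlaps proc36 ✓
(proc28, proc31): proc28 overlaps proc31 ✓
(proc30, proc28): proc30 overlaps proc28 ✓
(proc30, proc32): proc30 overlaps proc32 ✓
(proc32, proc34): proc32 overlaps proc34 ✓
(proc33, proc28): proc33 overlaps proc28 ✓
(proc33, proc32): proc33 overlaps proc32 ✓
(proc35, proc30): proc35 overlaps proc30 ✓
(proc36, proc35): proc36 overlaps proc35 ✓
Count: 10.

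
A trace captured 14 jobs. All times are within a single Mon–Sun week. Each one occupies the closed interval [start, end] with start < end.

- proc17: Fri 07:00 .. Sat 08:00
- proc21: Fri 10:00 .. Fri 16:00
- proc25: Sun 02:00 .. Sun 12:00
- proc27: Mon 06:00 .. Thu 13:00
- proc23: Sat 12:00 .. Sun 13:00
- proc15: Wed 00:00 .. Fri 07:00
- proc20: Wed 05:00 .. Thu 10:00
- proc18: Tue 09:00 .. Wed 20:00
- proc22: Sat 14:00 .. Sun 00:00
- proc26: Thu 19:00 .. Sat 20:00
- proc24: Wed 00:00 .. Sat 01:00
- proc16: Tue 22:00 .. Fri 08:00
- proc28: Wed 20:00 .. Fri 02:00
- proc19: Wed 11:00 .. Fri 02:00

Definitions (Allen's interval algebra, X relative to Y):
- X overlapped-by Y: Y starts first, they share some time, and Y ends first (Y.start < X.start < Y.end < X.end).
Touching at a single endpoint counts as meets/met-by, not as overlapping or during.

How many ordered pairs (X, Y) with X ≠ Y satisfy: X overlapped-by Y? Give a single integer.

Checking all 182 ordered pairs for relation 'overlapped-by'; matching pairs in alphabetical order:
(proc15, proc18): proc15 overlapped-by proc18 ✓
(proc15, proc27): proc15 overlapped-by proc27 ✓
(proc16, proc18): proc16 overlapped-by proc18 ✓
(proc16, proc27): proc16 overlapped-by proc27 ✓
(proc17, proc16): proc17 overlapped-by proc16 ✓
(proc17, proc24): proc17 overlapped-by proc24 ✓
(proc19, proc18): proc19 overlapped-by proc18 ✓
(proc19, proc20): proc19 overlapped-by proc20 ✓
(proc19, proc27): proc19 overlapped-by proc27 ✓
(proc20, proc18): proc20 overlapped-by proc18 ✓
(proc22, proc26): proc22 overlapped-by proc26 ✓
(proc23, proc26): proc23 overlapped-by proc26 ✓
(proc24, proc16): proc24 overlapped-by proc16 ✓
(proc24, proc18): proc24 overlapped-by proc18 ✓
(proc24, proc27): proc24 overlapped-by proc27 ✓
(proc26, proc15): proc26 overlapped-by proc15 ✓
(proc26, proc16): proc26 overlapped-by proc16 ✓
(proc26, proc19): proc26 overlapped-by proc19 ✓
(proc26, proc24): proc26 overlapped-by proc24 ✓
(proc26, proc28): proc26 overlapped-by proc28 ✓
(proc28, proc20): proc28 overlapped-by proc20 ✓
(proc28, proc27): proc28 overlapped-by proc27 ✓
Count: 22.

22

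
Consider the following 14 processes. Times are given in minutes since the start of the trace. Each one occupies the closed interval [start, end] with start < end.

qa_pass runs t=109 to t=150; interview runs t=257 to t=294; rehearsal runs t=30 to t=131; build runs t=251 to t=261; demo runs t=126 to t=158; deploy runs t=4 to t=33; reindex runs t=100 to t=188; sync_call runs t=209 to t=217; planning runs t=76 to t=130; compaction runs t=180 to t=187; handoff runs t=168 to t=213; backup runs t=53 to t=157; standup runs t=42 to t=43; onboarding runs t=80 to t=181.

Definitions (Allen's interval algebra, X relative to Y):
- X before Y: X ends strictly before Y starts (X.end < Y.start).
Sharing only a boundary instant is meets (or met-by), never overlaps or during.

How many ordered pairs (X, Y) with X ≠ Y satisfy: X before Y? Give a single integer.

Checking all 182 ordered pairs for relation 'before'; matching pairs in alphabetical order:
(backup, build): backup before build ✓
(backup, compaction): backup before compaction ✓
(backup, handoff): backup before handoff ✓
(backup, interview): backup before interview ✓
(backup, sync_call): backup before sync_call ✓
(compaction, build): compaction before build ✓
(compaction, interview): compaction before interview ✓
(compaction, sync_call): compaction before sync_call ✓
(demo, build): demo before build ✓
(demo, compaction): demo before compaction ✓
(demo, handoff): demo before handoff ✓
(demo, interview): demo before interview ✓
(demo, sync_call): demo before sync_call ✓
(deploy, backup): deploy before backup ✓
(deploy, build): deploy before build ✓
(deploy, compaction): deploy before compaction ✓
(deploy, demo): deploy before demo ✓
(deploy, handoff): deploy before handoff ✓
(deploy, interview): deploy before interview ✓
(deploy, onboarding): deploy before onboarding ✓
(deploy, planning): deploy before planning ✓
(deploy, qa_pass): deploy before qa_pass ✓
(deploy, reindex): deploy before reindex ✓
(deploy, standup): deploy before standup ✓
... plus 37 further pairs not listed.
Count: 61.

61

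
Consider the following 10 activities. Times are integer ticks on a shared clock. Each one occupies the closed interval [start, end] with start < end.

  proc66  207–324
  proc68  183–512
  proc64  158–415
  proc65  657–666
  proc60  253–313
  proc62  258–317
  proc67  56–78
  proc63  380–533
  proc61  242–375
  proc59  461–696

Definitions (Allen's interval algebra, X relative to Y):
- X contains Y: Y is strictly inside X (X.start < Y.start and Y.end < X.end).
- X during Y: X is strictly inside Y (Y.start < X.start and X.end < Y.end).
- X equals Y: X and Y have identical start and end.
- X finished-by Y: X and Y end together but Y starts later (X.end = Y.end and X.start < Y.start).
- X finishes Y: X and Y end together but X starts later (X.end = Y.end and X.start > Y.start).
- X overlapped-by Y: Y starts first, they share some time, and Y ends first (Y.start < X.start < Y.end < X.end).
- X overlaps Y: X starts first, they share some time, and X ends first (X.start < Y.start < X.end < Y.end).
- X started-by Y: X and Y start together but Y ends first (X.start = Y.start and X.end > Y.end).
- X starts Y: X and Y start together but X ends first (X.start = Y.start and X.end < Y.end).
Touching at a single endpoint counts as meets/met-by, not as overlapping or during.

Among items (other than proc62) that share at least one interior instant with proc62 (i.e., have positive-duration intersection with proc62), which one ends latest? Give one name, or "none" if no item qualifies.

proc68

Target proc62 = [258, 317].
proc59 [461, 696] → after → excluded.
proc60 [253, 313] → overlaps → candidate.
proc61 [242, 375] → contains → candidate.
proc63 [380, 533] → after → excluded.
proc64 [158, 415] → contains → candidate.
proc65 [657, 666] → after → excluded.
proc66 [207, 324] → contains → candidate.
proc67 [56, 78] → before → excluded.
proc68 [183, 512] → contains → candidate.
Among candidates, latest end is 512 → proc68.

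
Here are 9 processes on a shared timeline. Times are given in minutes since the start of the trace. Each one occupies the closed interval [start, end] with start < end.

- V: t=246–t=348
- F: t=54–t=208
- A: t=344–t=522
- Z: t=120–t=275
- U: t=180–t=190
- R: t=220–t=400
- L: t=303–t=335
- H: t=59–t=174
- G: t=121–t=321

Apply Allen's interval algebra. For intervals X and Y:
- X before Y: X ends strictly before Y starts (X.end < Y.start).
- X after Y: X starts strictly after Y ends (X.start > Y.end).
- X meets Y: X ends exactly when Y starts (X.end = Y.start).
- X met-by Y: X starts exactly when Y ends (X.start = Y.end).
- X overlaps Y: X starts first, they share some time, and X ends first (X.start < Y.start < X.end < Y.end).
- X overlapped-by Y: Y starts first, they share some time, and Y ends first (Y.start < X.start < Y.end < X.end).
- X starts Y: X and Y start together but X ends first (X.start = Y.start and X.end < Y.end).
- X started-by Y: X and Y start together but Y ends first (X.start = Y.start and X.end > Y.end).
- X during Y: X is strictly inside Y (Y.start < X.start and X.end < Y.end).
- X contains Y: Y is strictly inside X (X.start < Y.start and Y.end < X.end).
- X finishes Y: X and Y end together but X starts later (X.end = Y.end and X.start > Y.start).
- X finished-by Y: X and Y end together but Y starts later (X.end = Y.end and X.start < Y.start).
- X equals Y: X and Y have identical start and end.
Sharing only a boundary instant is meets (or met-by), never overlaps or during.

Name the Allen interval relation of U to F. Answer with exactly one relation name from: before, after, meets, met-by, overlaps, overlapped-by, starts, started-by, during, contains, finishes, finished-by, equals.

U = [t=180, t=190]; F = [t=54, t=208].
Compare endpoints: U.start > F.start, U.start < F.end, U.end > F.start, U.end < F.end.
That pattern is 'during'.

during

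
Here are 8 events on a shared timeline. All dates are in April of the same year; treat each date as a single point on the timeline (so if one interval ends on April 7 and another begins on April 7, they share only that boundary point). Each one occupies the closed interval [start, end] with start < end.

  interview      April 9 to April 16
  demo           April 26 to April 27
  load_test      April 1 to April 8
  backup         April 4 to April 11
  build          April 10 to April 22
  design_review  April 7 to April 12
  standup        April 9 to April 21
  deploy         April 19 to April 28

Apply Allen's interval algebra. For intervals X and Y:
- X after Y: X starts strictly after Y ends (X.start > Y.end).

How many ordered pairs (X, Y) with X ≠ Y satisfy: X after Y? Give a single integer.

Checking all 56 ordered pairs for relation 'after'; matching pairs in alphabetical order:
(build, load_test): build after load_test ✓
(demo, backup): demo after backup ✓
(demo, build): demo after build ✓
(demo, design_review): demo after design_review ✓
(demo, interview): demo after interview ✓
(demo, load_test): demo after load_test ✓
(demo, standup): demo after standup ✓
(deploy, backup): deploy after backup ✓
(deploy, design_review): deploy after design_review ✓
(deploy, interview): deploy after interview ✓
(deploy, load_test): deploy after load_test ✓
(interview, load_test): interview after load_test ✓
(standup, load_test): standup after load_test ✓
Count: 13.

13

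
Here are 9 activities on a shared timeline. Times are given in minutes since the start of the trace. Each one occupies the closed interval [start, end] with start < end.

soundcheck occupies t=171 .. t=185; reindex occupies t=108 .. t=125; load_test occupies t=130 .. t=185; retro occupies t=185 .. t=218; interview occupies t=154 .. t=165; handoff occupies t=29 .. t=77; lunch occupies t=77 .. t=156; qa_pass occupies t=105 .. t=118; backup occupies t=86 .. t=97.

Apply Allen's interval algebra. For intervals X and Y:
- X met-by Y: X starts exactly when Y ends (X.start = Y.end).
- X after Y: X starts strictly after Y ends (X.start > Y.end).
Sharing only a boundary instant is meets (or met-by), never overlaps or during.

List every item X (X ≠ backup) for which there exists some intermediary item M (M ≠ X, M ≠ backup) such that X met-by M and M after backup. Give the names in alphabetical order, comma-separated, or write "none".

Target backup = [t=86, t=97].
Intermediaries M with M after backup: interview, load_test, qa_pass, reindex, retro, soundcheck.
Via interview — items with X met-by interview: none.
Via load_test — items with X met-by load_test: retro.
Via qa_pass — items with X met-by qa_pass: none.
Via reindex — items with X met-by reindex: none.
Via retro — items with X met-by retro: none.
Via soundcheck — items with X met-by soundcheck: retro.
Union: retro.

retro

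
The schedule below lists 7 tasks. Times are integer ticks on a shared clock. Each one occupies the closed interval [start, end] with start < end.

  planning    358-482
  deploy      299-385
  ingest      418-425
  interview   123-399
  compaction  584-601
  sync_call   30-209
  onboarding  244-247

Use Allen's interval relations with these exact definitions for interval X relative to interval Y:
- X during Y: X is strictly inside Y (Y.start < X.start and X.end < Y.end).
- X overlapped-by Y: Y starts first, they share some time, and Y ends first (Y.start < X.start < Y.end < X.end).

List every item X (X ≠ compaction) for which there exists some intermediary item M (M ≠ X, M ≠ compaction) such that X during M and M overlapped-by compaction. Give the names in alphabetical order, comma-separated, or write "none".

Target compaction = [584, 601].
Intermediaries M with M overlapped-by compaction: none.
Union: none.

none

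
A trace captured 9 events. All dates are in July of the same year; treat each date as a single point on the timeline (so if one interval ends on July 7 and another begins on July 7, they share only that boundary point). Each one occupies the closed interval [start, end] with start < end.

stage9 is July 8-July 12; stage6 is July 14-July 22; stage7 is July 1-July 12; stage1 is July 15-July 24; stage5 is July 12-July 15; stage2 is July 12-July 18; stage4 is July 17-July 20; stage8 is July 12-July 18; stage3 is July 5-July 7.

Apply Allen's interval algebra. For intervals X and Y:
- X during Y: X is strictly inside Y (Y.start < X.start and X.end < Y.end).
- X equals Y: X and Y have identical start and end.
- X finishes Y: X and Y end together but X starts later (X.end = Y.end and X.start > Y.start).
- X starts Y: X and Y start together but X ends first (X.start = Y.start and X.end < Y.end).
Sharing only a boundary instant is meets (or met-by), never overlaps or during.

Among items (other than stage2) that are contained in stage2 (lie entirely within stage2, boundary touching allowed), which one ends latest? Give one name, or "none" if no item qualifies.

stage8

Target stage2 = [July 12, July 18].
stage1 [July 15, July 24] → overlapped-by → excluded.
stage3 [July 5, July 7] → before → excluded.
stage4 [July 17, July 20] → overlapped-by → excluded.
stage5 [July 12, July 15] → starts → candidate.
stage6 [July 14, July 22] → overlapped-by → excluded.
stage7 [July 1, July 12] → meets → excluded.
stage8 [July 12, July 18] → equals → candidate.
stage9 [July 8, July 12] → meets → excluded.
Among candidates, latest end is July 18 → stage8.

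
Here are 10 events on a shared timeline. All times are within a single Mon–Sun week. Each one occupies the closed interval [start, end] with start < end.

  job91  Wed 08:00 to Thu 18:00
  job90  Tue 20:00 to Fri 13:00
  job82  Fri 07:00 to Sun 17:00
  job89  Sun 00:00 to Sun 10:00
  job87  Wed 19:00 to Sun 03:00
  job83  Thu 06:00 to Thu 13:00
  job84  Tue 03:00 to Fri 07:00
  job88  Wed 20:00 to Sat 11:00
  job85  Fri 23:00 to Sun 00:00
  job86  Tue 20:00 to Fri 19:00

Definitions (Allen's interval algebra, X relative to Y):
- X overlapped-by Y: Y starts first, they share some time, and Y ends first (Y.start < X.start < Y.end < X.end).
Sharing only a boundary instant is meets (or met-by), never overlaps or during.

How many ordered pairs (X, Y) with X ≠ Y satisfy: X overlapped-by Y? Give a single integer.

16

Checking all 90 ordered pairs for relation 'overlapped-by'; matching pairs in alphabetical order:
(job82, job86): job82 overlapped-by job86 ✓
(job82, job87): job82 overlapped-by job87 ✓
(job82, job88): job82 overlapped-by job88 ✓
(job82, job90): job82 overlapped-by job90 ✓
(job85, job88): job85 overlapped-by job88 ✓
(job86, job84): job86 overlapped-by job84 ✓
(job87, job84): job87 overlapped-by job84 ✓
(job87, job86): job87 overlapped-by job86 ✓
(job87, job90): job87 overlapped-by job90 ✓
(job87, job91): job87 overlapped-by job91 ✓
(job88, job84): job88 overlapped-by job84 ✓
(job88, job86): job88 overlapped-by job86 ✓
(job88, job90): job88 overlapped-by job90 ✓
(job88, job91): job88 overlapped-by job91 ✓
(job89, job87): job89 overlapped-by job87 ✓
(job90, job84): job90 overlapped-by job84 ✓
Count: 16.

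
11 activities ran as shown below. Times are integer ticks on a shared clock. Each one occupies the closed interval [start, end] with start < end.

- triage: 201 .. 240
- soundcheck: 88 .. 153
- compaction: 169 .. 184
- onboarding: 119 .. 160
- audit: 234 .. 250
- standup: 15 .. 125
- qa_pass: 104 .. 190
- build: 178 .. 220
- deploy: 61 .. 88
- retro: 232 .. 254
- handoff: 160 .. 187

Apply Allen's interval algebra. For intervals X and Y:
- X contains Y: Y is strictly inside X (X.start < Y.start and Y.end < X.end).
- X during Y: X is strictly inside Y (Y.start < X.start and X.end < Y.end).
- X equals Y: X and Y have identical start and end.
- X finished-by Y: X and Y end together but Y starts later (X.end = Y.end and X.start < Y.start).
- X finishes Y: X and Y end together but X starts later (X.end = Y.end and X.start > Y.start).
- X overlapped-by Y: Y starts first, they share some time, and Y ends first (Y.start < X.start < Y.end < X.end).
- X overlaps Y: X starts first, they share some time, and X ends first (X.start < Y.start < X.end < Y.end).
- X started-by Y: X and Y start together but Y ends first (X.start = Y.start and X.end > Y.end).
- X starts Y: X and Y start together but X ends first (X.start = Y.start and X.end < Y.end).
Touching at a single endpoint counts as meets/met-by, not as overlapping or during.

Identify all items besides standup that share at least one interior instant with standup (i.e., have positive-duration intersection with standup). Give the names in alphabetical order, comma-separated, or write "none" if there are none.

Target standup = [15, 125].
audit [234, 250] → after → no.
build [178, 220] → after → no.
compaction [169, 184] → after → no.
deploy [61, 88] → during → yes.
handoff [160, 187] → after → no.
onboarding [119, 160] → overlapped-by → yes.
qa_pass [104, 190] → overlapped-by → yes.
retro [232, 254] → after → no.
soundcheck [88, 153] → overlapped-by → yes.
triage [201, 240] → after → no.
Result: deploy, onboarding, qa_pass, soundcheck.

deploy, onboarding, qa_pass, soundcheck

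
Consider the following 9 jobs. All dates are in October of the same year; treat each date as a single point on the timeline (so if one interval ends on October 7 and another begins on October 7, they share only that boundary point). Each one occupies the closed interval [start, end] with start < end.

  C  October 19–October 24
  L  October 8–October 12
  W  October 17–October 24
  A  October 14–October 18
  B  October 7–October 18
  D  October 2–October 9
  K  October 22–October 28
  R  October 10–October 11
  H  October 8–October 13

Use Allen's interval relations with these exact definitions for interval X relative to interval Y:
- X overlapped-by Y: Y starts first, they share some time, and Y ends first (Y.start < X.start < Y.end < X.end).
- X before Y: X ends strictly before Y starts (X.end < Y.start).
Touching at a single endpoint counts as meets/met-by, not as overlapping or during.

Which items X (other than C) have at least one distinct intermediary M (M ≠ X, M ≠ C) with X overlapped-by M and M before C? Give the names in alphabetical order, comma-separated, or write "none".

Target C = [October 19, October 24].
Intermediaries M with M before C: A, B, D, H, L, R.
Via A — items with X overlapped-by A: W.
Via B — items with X overlapped-by B: W.
Via D — items with X overlapped-by D: B, H, L.
Via H — items with X overlapped-by H: none.
Via L — items with X overlapped-by L: none.
Via R — items with X overlapped-by R: none.
Union: B, H, L, W.

B, H, L, W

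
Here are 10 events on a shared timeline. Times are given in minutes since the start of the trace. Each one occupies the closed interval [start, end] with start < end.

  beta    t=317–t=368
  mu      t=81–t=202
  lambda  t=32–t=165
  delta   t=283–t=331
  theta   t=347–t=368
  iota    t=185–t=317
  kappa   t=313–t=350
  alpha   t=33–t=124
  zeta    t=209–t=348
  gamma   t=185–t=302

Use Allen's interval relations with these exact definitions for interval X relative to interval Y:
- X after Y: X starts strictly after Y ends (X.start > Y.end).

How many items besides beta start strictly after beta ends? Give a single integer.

0

Target beta = [t=317, t=368].
alpha [t=33, t=124] → before → no.
delta [t=283, t=331] → overlaps → no.
gamma [t=185, t=302] → before → no.
iota [t=185, t=317] → meets → no.
kappa [t=313, t=350] → overlaps → no.
lambda [t=32, t=165] → before → no.
mu [t=81, t=202] → before → no.
theta [t=347, t=368] → finishes → no.
zeta [t=209, t=348] → overlaps → no.
Total: 0.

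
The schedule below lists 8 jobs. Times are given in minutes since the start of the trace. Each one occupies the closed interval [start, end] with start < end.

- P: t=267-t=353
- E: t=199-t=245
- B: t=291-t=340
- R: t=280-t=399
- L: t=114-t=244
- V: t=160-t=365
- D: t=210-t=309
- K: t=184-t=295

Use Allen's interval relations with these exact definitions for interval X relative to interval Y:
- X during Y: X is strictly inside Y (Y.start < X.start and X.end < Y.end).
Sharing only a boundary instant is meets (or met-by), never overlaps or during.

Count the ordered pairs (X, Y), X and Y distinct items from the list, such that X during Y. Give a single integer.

Checking all 56 ordered pairs for relation 'during'; matching pairs in alphabetical order:
(B, P): B during P ✓
(B, R): B during R ✓
(B, V): B during V ✓
(D, V): D during V ✓
(E, K): E during K ✓
(E, V): E during V ✓
(K, V): K during V ✓
(P, V): P during V ✓
Count: 8.

8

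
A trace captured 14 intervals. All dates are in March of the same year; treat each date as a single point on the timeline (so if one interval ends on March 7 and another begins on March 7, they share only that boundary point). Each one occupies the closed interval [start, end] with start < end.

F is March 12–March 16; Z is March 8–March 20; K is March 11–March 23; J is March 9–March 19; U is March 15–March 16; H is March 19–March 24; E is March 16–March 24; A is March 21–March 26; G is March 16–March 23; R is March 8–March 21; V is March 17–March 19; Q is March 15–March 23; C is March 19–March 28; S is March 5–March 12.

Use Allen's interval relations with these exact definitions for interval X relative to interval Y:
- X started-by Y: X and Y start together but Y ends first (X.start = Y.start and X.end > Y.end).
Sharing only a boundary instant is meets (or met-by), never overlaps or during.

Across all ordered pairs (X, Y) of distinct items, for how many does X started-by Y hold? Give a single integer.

Checking all 182 ordered pairs for relation 'started-by'; matching pairs in alphabetical order:
(C, H): C started-by H ✓
(E, G): E started-by G ✓
(Q, U): Q started-by U ✓
(R, Z): R started-by Z ✓
Count: 4.

4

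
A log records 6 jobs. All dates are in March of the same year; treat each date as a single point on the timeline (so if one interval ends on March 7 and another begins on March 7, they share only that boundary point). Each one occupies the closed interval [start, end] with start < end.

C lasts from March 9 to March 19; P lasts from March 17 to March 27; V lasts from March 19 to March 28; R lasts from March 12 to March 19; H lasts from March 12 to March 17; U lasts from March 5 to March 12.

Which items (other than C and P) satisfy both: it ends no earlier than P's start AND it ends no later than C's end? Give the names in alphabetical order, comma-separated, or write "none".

Conditions: its end is no earlier than P's start (X.end >= March 17) AND its end is no later than C's end (X.end <= March 19).
H: end March 17 >= March 17? ✓; end March 17 <= March 19? ✓ → yes.
R: end March 19 >= March 17? ✓; end March 19 <= March 19? ✓ → yes.
U: end March 12 >= March 17? ✗; end March 12 <= March 19? ✓ → no.
V: end March 28 >= March 17? ✓; end March 28 <= March 19? ✗ → no.
Result: H, R.

H, R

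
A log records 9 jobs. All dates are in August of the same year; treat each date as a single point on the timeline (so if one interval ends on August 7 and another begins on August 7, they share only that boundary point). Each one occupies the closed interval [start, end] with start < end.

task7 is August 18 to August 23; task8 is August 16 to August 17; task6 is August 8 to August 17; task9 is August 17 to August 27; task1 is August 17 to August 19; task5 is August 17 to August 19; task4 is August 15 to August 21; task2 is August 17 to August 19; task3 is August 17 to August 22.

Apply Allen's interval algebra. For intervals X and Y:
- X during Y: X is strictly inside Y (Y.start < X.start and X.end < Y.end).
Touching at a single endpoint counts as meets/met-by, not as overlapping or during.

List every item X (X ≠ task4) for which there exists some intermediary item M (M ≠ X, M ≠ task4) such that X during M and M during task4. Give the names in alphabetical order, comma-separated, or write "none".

none

Target task4 = [August 15, August 21].
Intermediaries M with M during task4: task1, task2, task5, task8.
Via task1 — items with X during task1: none.
Via task2 — items with X during task2: none.
Via task5 — items with X during task5: none.
Via task8 — items with X during task8: none.
Union: none.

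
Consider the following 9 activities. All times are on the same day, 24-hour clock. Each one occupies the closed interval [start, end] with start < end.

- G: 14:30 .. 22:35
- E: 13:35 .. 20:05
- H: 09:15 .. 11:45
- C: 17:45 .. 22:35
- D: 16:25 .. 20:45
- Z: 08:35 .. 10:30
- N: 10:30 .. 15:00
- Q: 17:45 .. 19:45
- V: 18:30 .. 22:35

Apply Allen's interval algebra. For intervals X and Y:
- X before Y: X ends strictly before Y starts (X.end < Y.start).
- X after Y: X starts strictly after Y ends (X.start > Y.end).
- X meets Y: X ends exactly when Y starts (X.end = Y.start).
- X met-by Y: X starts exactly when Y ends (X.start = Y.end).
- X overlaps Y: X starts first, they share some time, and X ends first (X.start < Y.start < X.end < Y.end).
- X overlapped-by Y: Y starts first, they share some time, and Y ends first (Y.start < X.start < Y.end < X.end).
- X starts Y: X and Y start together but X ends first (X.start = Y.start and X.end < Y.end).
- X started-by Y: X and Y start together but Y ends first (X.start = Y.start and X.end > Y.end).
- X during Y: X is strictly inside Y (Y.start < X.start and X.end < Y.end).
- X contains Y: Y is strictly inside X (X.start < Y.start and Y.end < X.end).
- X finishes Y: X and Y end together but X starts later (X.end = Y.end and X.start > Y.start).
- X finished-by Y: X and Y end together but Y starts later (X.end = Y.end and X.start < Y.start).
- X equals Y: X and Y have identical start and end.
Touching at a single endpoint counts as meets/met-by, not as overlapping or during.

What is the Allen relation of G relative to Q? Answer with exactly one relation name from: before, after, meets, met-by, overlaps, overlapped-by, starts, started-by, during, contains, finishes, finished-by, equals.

G = [14:30, 22:35]; Q = [17:45, 19:45].
Compare endpoints: G.start < Q.start, G.start < Q.end, G.end > Q.start, G.end > Q.end.
That pattern is 'contains'.

contains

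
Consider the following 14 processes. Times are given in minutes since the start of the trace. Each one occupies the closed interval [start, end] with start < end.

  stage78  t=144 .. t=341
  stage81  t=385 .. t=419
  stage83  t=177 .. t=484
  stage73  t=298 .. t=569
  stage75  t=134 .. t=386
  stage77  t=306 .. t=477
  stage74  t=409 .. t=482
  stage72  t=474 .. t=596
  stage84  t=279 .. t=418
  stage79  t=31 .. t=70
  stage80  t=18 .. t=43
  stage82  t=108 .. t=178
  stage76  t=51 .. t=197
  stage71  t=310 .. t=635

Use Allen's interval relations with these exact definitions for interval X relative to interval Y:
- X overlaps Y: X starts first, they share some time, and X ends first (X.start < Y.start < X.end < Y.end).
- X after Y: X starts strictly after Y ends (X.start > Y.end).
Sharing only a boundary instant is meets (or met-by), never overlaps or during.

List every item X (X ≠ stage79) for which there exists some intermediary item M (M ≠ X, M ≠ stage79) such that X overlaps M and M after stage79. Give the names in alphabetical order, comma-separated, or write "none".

stage73, stage74, stage75, stage76, stage77, stage78, stage81, stage82, stage83, stage84

Target stage79 = [t=31, t=70].
Intermediaries M with M after stage79: stage71, stage72, stage73, stage74, stage75, stage77, stage78, stage81, stage82, stage83, stage84.
Via stage71 — items with X overlaps stage71: stage73, stage75, stage77, stage78, stage83, stage84.
Via stage72 — items with X overlaps stage72: stage73, stage74, stage77, stage83.
Via stage73 — items with X overlaps stage73: stage75, stage78, stage83, stage84.
Via stage74 — items with X overlaps stage74: stage77, stage81, stage84.
Via stage75 — items with X overlaps stage75: stage76, stage82.
Via stage77 — items with X overlaps stage77: stage75, stage78, stage84.
Via stage78 — items with X overlaps stage78: stage76, stage82.
Via stage81 — items with X overlaps stage81: stage75, stage84.
Via stage82 — items with X overlaps stage82: none.
Via stage83 — items with X overlaps stage83: stage75, stage76, stage78, stage82.
Via stage84 — items with X overlaps stage84: stage75, stage78.
Union: stage73, stage74, stage75, stage76, stage77, stage78, stage81, stage82, stage83, stage84.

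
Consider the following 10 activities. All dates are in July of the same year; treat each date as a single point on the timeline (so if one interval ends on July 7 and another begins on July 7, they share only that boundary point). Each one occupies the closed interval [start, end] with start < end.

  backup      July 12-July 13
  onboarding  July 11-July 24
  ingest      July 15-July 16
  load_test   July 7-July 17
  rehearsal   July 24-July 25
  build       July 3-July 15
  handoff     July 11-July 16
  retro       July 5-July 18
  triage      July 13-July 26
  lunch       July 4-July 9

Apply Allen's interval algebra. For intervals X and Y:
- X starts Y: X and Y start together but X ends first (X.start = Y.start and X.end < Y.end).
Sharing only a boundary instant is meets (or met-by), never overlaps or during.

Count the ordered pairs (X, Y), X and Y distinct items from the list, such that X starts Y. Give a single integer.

1

Checking all 90 ordered pairs for relation 'starts'; matching pairs in alphabetical order:
(handoff, onboarding): handoff starts onboarding ✓
Count: 1.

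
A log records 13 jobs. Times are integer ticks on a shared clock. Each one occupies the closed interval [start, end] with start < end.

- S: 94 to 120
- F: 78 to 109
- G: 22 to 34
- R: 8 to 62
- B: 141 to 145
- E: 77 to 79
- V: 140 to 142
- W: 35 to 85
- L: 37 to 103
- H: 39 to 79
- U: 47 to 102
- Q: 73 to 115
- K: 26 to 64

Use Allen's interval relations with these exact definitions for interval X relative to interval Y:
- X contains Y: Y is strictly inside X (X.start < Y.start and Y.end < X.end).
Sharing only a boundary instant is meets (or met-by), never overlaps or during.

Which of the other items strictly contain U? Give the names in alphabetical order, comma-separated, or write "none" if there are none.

Target U = [47, 102].
B [141, 145] → after → no.
E [77, 79] → during → no.
F [78, 109] → overlapped-by → no.
G [22, 34] → before → no.
H [39, 79] → overlaps → no.
K [26, 64] → overlaps → no.
L [37, 103] → contains → yes.
Q [73, 115] → overlapped-by → no.
R [8, 62] → overlaps → no.
S [94, 120] → overlapped-by → no.
V [140, 142] → after → no.
W [35, 85] → overlaps → no.
Result: L.

L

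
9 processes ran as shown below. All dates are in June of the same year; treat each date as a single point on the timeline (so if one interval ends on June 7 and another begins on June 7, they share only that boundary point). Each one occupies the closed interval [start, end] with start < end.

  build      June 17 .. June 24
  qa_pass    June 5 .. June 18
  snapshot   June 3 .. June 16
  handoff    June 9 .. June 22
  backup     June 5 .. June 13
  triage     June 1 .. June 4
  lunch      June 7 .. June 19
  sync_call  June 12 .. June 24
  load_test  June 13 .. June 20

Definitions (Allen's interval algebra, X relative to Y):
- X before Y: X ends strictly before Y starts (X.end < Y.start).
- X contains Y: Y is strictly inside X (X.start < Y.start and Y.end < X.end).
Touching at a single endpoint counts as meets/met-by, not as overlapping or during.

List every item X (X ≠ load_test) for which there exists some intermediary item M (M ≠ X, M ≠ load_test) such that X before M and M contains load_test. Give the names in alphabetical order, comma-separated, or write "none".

triage

Target load_test = [June 13, June 20].
Intermediaries M with M contains load_test: handoff, sync_call.
Via handoff — items with X before handoff: triage.
Via sync_call — items with X before sync_call: triage.
Union: triage.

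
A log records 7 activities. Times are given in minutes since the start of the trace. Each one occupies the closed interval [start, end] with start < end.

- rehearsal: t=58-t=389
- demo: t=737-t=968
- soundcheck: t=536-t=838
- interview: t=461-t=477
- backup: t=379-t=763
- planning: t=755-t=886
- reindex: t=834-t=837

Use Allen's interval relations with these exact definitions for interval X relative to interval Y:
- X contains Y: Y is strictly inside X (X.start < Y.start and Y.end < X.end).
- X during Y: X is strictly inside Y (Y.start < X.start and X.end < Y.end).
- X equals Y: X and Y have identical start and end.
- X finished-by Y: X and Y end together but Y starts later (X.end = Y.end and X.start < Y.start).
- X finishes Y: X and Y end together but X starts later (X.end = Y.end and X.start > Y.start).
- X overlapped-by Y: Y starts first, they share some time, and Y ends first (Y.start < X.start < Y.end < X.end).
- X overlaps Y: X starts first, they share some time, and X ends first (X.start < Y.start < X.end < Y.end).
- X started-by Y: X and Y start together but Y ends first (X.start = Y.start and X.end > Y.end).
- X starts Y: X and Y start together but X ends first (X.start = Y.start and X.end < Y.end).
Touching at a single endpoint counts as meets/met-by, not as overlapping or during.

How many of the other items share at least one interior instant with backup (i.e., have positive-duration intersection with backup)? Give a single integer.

Target backup = [t=379, t=763].
demo [t=737, t=968] → overlapped-by → counts.
interview [t=461, t=477] → during → counts.
planning [t=755, t=886] → overlapped-by → counts.
rehearsal [t=58, t=389] → overlaps → counts.
reindex [t=834, t=837] → after → no.
soundcheck [t=536, t=838] → overlapped-by → counts.
Total: 5.

5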